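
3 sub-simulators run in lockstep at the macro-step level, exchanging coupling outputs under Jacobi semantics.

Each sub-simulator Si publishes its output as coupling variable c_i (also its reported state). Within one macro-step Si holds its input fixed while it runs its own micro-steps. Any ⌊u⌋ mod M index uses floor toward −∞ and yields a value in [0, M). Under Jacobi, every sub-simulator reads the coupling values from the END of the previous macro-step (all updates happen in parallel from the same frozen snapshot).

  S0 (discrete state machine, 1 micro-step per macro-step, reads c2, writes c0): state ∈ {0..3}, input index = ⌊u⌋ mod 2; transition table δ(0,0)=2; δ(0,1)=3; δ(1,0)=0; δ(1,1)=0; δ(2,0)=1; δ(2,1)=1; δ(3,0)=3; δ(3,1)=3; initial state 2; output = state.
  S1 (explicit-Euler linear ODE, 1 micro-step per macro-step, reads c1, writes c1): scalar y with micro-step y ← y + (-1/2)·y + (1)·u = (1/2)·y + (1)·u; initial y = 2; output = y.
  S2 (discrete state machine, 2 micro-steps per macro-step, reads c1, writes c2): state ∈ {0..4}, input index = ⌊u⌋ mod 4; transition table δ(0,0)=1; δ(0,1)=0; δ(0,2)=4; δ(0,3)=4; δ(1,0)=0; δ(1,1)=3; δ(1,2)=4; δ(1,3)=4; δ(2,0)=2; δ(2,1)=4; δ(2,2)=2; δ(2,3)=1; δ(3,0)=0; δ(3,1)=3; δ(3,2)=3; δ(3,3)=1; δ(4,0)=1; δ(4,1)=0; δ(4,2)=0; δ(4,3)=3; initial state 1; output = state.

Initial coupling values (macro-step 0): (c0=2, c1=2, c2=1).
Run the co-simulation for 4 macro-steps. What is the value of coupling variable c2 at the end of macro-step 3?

macro 1: S0 reads c2=1 → after 1×micro: 1; S1 reads c1=2 → after 1×micro: 3; S2 reads c1=2 → after 2×micro: 0 ⇒ (c0=1, c1=3, c2=0)
macro 2: S0 reads c2=0 → after 1×micro: 0; S1 reads c1=3 → after 1×micro: 9/2; S2 reads c1=3 → after 2×micro: 3 ⇒ (c0=0, c1=9/2, c2=3)
macro 3: S0 reads c2=3 → after 1×micro: 3; S1 reads c1=9/2 → after 1×micro: 27/4; S2 reads c1=9/2 → after 2×micro: 1 ⇒ (c0=3, c1=27/4, c2=1)
macro 4: S0 reads c2=1 → after 1×micro: 3; S1 reads c1=27/4 → after 1×micro: 81/8; S2 reads c1=27/4 → after 2×micro: 0 ⇒ (c0=3, c1=81/8, c2=0)

c2 at macro-step 3 = 1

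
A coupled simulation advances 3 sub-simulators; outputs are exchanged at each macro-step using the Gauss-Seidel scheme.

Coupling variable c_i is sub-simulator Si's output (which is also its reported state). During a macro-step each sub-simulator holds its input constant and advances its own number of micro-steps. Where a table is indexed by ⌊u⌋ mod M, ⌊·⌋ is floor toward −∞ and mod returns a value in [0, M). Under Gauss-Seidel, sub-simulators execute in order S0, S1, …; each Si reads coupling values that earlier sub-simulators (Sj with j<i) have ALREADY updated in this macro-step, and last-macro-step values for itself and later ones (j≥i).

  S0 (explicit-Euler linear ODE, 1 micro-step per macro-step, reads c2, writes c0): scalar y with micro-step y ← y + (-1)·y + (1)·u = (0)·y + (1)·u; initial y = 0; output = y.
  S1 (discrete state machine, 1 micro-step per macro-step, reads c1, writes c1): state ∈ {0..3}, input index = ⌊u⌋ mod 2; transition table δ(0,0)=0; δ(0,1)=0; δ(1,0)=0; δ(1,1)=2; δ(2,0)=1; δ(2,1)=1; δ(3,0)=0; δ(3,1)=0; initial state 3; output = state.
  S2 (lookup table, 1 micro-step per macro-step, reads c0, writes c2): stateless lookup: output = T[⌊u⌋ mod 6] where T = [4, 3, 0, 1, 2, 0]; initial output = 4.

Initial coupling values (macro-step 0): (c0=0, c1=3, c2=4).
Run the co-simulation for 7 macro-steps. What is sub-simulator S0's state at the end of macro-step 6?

S0 state at macro-step 6 = 0

macro 1: S0 reads c2=4 → after 1×micro: 4; S1 reads c1=3 → after 1×micro: 0; S2 reads c0=4 → after 1×micro: 2 ⇒ (c0=4, c1=0, c2=2)
macro 2: S0 reads c2=2 → after 1×micro: 2; S1 reads c1=0 → after 1×micro: 0; S2 reads c0=2 → after 1×micro: 0 ⇒ (c0=2, c1=0, c2=0)
macro 3: S0 reads c2=0 → after 1×micro: 0; S1 reads c1=0 → after 1×micro: 0; S2 reads c0=0 → after 1×micro: 4 ⇒ (c0=0, c1=0, c2=4)
macro 4: S0 reads c2=4 → after 1×micro: 4; S1 reads c1=0 → after 1×micro: 0; S2 reads c0=4 → after 1×micro: 2 ⇒ (c0=4, c1=0, c2=2)
macro 5: S0 reads c2=2 → after 1×micro: 2; S1 reads c1=0 → after 1×micro: 0; S2 reads c0=2 → after 1×micro: 0 ⇒ (c0=2, c1=0, c2=0)
macro 6: S0 reads c2=0 → after 1×micro: 0; S1 reads c1=0 → after 1×micro: 0; S2 reads c0=0 → after 1×micro: 4 ⇒ (c0=0, c1=0, c2=4)
macro 7: S0 reads c2=4 → after 1×micro: 4; S1 reads c1=0 → after 1×micro: 0; S2 reads c0=4 → after 1×micro: 2 ⇒ (c0=4, c1=0, c2=2)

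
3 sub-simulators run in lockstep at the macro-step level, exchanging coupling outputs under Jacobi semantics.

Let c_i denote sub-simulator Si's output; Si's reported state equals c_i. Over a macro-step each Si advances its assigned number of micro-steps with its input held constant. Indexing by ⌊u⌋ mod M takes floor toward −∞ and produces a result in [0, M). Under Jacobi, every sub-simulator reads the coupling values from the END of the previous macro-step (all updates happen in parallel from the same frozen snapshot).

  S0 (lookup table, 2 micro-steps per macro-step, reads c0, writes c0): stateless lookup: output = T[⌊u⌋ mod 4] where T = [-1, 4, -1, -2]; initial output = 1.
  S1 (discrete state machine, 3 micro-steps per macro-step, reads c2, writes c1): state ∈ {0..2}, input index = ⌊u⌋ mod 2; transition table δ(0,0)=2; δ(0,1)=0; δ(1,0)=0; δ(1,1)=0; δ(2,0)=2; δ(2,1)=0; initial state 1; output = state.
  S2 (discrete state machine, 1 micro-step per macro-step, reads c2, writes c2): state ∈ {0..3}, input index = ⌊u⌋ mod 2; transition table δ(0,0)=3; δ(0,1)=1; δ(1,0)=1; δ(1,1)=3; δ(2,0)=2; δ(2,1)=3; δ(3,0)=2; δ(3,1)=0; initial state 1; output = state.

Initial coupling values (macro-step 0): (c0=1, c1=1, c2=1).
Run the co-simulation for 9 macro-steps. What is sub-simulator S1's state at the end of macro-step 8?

macro 1: S0 reads c0=1 → after 2×micro: 4; S1 reads c2=1 → after 3×micro: 0; S2 reads c2=1 → after 1×micro: 3 ⇒ (c0=4, c1=0, c2=3)
macro 2: S0 reads c0=4 → after 2×micro: -1; S1 reads c2=3 → after 3×micro: 0; S2 reads c2=3 → after 1×micro: 0 ⇒ (c0=-1, c1=0, c2=0)
macro 3: S0 reads c0=-1 → after 2×micro: -2; S1 reads c2=0 → after 3×micro: 2; S2 reads c2=0 → after 1×micro: 3 ⇒ (c0=-2, c1=2, c2=3)
macro 4: S0 reads c0=-2 → after 2×micro: -1; S1 reads c2=3 → after 3×micro: 0; S2 reads c2=3 → after 1×micro: 0 ⇒ (c0=-1, c1=0, c2=0)
macro 5: S0 reads c0=-1 → after 2×micro: -2; S1 reads c2=0 → after 3×micro: 2; S2 reads c2=0 → after 1×micro: 3 ⇒ (c0=-2, c1=2, c2=3)
macro 6: S0 reads c0=-2 → after 2×micro: -1; S1 reads c2=3 → after 3×micro: 0; S2 reads c2=3 → after 1×micro: 0 ⇒ (c0=-1, c1=0, c2=0)
macro 7: S0 reads c0=-1 → after 2×micro: -2; S1 reads c2=0 → after 3×micro: 2; S2 reads c2=0 → after 1×micro: 3 ⇒ (c0=-2, c1=2, c2=3)
macro 8: S0 reads c0=-2 → after 2×micro: -1; S1 reads c2=3 → after 3×micro: 0; S2 reads c2=3 → after 1×micro: 0 ⇒ (c0=-1, c1=0, c2=0)
macro 9: S0 reads c0=-1 → after 2×micro: -2; S1 reads c2=0 → after 3×micro: 2; S2 reads c2=0 → after 1×micro: 3 ⇒ (c0=-2, c1=2, c2=3)

S1 state at macro-step 8 = 0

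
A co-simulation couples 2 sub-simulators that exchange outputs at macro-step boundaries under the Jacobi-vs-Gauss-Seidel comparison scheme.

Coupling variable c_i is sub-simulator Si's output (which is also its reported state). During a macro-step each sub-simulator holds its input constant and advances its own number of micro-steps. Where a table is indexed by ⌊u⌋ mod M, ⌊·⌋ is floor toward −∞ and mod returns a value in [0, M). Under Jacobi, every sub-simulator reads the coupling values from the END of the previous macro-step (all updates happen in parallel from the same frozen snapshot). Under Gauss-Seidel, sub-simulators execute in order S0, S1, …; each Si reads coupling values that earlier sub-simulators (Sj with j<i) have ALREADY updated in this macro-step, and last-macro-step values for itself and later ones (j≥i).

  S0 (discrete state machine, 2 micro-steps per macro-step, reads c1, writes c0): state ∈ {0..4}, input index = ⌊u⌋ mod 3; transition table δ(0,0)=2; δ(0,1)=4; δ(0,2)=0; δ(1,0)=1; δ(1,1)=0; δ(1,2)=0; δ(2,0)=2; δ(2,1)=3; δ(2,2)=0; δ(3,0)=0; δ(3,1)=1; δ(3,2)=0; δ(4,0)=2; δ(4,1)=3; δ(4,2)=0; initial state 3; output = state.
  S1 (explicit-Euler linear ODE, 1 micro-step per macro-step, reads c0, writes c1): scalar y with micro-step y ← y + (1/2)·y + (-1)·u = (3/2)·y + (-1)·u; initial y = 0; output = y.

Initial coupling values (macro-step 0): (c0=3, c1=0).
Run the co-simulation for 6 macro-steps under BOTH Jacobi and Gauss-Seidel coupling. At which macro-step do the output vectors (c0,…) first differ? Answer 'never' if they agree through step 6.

first divergence at macro-step: 1

[Jacobi] macro 1: S0 reads c1=0 → after 2×micro: 2; S1 reads c0=3 → after 1×micro: -3 ⇒ (c0=2, c1=-3)
[Jacobi] macro 2: S0 reads c1=-3 → after 2×micro: 2; S1 reads c0=2 → after 1×micro: -13/2 ⇒ (c0=2, c1=-13/2)
[Jacobi] macro 3: S0 reads c1=-13/2 → after 2×micro: 0; S1 reads c0=2 → after 1×micro: -47/4 ⇒ (c0=0, c1=-47/4)
[Jacobi] macro 4: S0 reads c1=-47/4 → after 2×micro: 2; S1 reads c0=0 → after 1×micro: -141/8 ⇒ (c0=2, c1=-141/8)
[Jacobi] macro 5: S0 reads c1=-141/8 → after 2×micro: 2; S1 reads c0=2 → after 1×micro: -455/16 ⇒ (c0=2, c1=-455/16)
[Jacobi] macro 6: S0 reads c1=-455/16 → after 2×micro: 1; S1 reads c0=2 → after 1×micro: -1429/32 ⇒ (c0=1, c1=-1429/32)
[Gauss-Seidel] macro 1: S0 reads c1=0 → after 2×micro: 2; S1 reads c0=2 → after 1×micro: -2 ⇒ (c0=2, c1=-2)
[Gauss-Seidel] macro 2: S0 reads c1=-2 → after 2×micro: 1; S1 reads c0=1 → after 1×micro: -4 ⇒ (c0=1, c1=-4)
[Gauss-Seidel] macro 3: S0 reads c1=-4 → after 2×micro: 0; S1 reads c0=0 → after 1×micro: -6 ⇒ (c0=0, c1=-6)
[Gauss-Seidel] macro 4: S0 reads c1=-6 → after 2×micro: 2; S1 reads c0=2 → after 1×micro: -11 ⇒ (c0=2, c1=-11)
[Gauss-Seidel] macro 5: S0 reads c1=-11 → after 2×micro: 1; S1 reads c0=1 → after 1×micro: -35/2 ⇒ (c0=1, c1=-35/2)
[Gauss-Seidel] macro 6: S0 reads c1=-35/2 → after 2×micro: 1; S1 reads c0=1 → after 1×micro: -109/4 ⇒ (c0=1, c1=-109/4)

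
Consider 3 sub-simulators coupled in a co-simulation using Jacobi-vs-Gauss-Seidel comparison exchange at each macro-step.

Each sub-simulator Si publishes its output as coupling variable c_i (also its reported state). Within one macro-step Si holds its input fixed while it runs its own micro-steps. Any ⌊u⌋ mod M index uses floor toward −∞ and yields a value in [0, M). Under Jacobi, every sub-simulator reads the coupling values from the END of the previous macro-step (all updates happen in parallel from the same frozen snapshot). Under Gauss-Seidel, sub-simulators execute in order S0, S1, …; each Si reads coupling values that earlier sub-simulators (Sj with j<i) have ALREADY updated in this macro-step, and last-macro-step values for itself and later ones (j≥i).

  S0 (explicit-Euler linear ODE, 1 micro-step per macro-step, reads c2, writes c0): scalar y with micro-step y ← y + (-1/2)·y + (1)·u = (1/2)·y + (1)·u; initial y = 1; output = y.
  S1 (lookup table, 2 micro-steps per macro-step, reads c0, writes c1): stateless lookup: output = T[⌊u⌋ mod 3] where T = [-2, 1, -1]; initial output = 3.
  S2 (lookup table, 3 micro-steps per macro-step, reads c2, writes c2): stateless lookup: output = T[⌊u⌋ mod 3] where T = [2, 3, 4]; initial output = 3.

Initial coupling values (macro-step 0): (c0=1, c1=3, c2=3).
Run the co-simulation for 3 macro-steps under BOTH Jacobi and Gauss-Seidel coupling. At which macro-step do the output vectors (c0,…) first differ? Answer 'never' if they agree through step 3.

first divergence at macro-step: 1

[Jacobi] macro 1: S0 reads c2=3 → after 1×micro: 7/2; S1 reads c0=1 → after 2×micro: 1; S2 reads c2=3 → after 3×micro: 2 ⇒ (c0=7/2, c1=1, c2=2)
[Jacobi] macro 2: S0 reads c2=2 → after 1×micro: 15/4; S1 reads c0=7/2 → after 2×micro: -2; S2 reads c2=2 → after 3×micro: 4 ⇒ (c0=15/4, c1=-2, c2=4)
[Jacobi] macro 3: S0 reads c2=4 → after 1×micro: 47/8; S1 reads c0=15/4 → after 2×micro: -2; S2 reads c2=4 → after 3×micro: 3 ⇒ (c0=47/8, c1=-2, c2=3)
[Gauss-Seidel] macro 1: S0 reads c2=3 → after 1×micro: 7/2; S1 reads c0=7/2 → after 2×micro: -2; S2 reads c2=3 → after 3×micro: 2 ⇒ (c0=7/2, c1=-2, c2=2)
[Gauss-Seidel] macro 2: S0 reads c2=2 → after 1×micro: 15/4; S1 reads c0=15/4 → after 2×micro: -2; S2 reads c2=2 → after 3×micro: 4 ⇒ (c0=15/4, c1=-2, c2=4)
[Gauss-Seidel] macro 3: S0 reads c2=4 → after 1×micro: 47/8; S1 reads c0=47/8 → after 2×micro: -1; S2 reads c2=4 → after 3×micro: 3 ⇒ (c0=47/8, c1=-1, c2=3)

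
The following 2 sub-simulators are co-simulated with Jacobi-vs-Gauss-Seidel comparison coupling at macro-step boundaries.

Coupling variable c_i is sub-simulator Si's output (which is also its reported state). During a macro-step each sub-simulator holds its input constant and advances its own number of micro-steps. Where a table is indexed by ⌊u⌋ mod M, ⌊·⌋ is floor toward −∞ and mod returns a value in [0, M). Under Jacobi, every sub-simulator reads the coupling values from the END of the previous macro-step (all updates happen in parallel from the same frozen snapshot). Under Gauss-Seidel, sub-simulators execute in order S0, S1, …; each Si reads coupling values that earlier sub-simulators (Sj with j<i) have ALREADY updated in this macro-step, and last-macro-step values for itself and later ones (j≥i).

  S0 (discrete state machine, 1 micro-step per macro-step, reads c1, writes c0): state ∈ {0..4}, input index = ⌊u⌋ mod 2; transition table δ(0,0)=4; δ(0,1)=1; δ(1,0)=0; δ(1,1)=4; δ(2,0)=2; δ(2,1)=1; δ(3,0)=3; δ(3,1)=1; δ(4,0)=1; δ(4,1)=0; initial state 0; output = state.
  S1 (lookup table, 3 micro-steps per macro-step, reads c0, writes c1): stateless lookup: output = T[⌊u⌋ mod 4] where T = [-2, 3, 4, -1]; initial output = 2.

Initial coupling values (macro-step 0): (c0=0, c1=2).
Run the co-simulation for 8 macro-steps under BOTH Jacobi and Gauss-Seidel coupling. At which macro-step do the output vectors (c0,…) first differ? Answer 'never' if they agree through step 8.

first divergence at macro-step: 2

[Jacobi] macro 1: S0 reads c1=2 → after 1×micro: 4; S1 reads c0=0 → after 3×micro: -2 ⇒ (c0=4, c1=-2)
[Jacobi] macro 2: S0 reads c1=-2 → after 1×micro: 1; S1 reads c0=4 → after 3×micro: -2 ⇒ (c0=1, c1=-2)
[Jacobi] macro 3: S0 reads c1=-2 → after 1×micro: 0; S1 reads c0=1 → after 3×micro: 3 ⇒ (c0=0, c1=3)
[Jacobi] macro 4: S0 reads c1=3 → after 1×micro: 1; S1 reads c0=0 → after 3×micro: -2 ⇒ (c0=1, c1=-2)
[Jacobi] macro 5: S0 reads c1=-2 → after 1×micro: 0; S1 reads c0=1 → after 3×micro: 3 ⇒ (c0=0, c1=3)
[Jacobi] macro 6: S0 reads c1=3 → after 1×micro: 1; S1 reads c0=0 → after 3×micro: -2 ⇒ (c0=1, c1=-2)
[Jacobi] macro 7: S0 reads c1=-2 → after 1×micro: 0; S1 reads c0=1 → after 3×micro: 3 ⇒ (c0=0, c1=3)
[Jacobi] macro 8: S0 reads c1=3 → after 1×micro: 1; S1 reads c0=0 → after 3×micro: -2 ⇒ (c0=1, c1=-2)
[Gauss-Seidel] macro 1: S0 reads c1=2 → after 1×micro: 4; S1 reads c0=4 → after 3×micro: -2 ⇒ (c0=4, c1=-2)
[Gauss-Seidel] macro 2: S0 reads c1=-2 → after 1×micro: 1; S1 reads c0=1 → after 3×micro: 3 ⇒ (c0=1, c1=3)
[Gauss-Seidel] macro 3: S0 reads c1=3 → after 1×micro: 4; S1 reads c0=4 → after 3×micro: -2 ⇒ (c0=4, c1=-2)
[Gauss-Seidel] macro 4: S0 reads c1=-2 → after 1×micro: 1; S1 reads c0=1 → after 3×micro: 3 ⇒ (c0=1, c1=3)
[Gauss-Seidel] macro 5: S0 reads c1=3 → after 1×micro: 4; S1 reads c0=4 → after 3×micro: -2 ⇒ (c0=4, c1=-2)
[Gauss-Seidel] macro 6: S0 reads c1=-2 → after 1×micro: 1; S1 reads c0=1 → after 3×micro: 3 ⇒ (c0=1, c1=3)
[Gauss-Seidel] macro 7: S0 reads c1=3 → after 1×micro: 4; S1 reads c0=4 → after 3×micro: -2 ⇒ (c0=4, c1=-2)
[Gauss-Seidel] macro 8: S0 reads c1=-2 → after 1×micro: 1; S1 reads c0=1 → after 3×micro: 3 ⇒ (c0=1, c1=3)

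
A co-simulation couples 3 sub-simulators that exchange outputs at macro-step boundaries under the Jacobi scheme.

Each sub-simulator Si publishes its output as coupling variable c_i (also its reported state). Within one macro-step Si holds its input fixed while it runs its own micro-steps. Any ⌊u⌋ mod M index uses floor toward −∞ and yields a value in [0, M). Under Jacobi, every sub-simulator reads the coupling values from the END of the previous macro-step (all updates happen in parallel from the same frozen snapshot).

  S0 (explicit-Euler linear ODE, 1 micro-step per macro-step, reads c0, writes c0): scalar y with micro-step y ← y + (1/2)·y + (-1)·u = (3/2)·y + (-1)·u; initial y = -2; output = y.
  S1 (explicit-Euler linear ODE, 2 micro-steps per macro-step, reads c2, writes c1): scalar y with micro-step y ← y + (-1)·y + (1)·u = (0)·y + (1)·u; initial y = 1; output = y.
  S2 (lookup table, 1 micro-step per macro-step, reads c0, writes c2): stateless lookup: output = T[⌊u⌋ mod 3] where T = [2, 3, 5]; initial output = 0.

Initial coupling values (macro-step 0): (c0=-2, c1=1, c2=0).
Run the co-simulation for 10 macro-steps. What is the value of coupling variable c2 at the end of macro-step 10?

c2 at macro-step 10 = 5

macro 1: S0 reads c0=-2 → after 1×micro: -1; S1 reads c2=0 → after 2×micro: 0; S2 reads c0=-2 → after 1×micro: 3 ⇒ (c0=-1, c1=0, c2=3)
macro 2: S0 reads c0=-1 → after 1×micro: -1/2; S1 reads c2=3 → after 2×micro: 3; S2 reads c0=-1 → after 1×micro: 5 ⇒ (c0=-1/2, c1=3, c2=5)
macro 3: S0 reads c0=-1/2 → after 1×micro: -1/4; S1 reads c2=5 → after 2×micro: 5; S2 reads c0=-1/2 → after 1×micro: 5 ⇒ (c0=-1/4, c1=5, c2=5)
macro 4: S0 reads c0=-1/4 → after 1×micro: -1/8; S1 reads c2=5 → after 2×micro: 5; S2 reads c0=-1/4 → after 1×micro: 5 ⇒ (c0=-1/8, c1=5, c2=5)
macro 5: S0 reads c0=-1/8 → after 1×micro: -1/16; S1 reads c2=5 → after 2×micro: 5; S2 reads c0=-1/8 → after 1×micro: 5 ⇒ (c0=-1/16, c1=5, c2=5)
macro 6: S0 reads c0=-1/16 → after 1×micro: -1/32; S1 reads c2=5 → after 2×micro: 5; S2 reads c0=-1/16 → after 1×micro: 5 ⇒ (c0=-1/32, c1=5, c2=5)
macro 7: S0 reads c0=-1/32 → after 1×micro: -1/64; S1 reads c2=5 → after 2×micro: 5; S2 reads c0=-1/32 → after 1×micro: 5 ⇒ (c0=-1/64, c1=5, c2=5)
macro 8: S0 reads c0=-1/64 → after 1×micro: -1/128; S1 reads c2=5 → after 2×micro: 5; S2 reads c0=-1/64 → after 1×micro: 5 ⇒ (c0=-1/128, c1=5, c2=5)
macro 9: S0 reads c0=-1/128 → after 1×micro: -1/256; S1 reads c2=5 → after 2×micro: 5; S2 reads c0=-1/128 → after 1×micro: 5 ⇒ (c0=-1/256, c1=5, c2=5)
macro 10: S0 reads c0=-1/256 → after 1×micro: -1/512; S1 reads c2=5 → after 2×micro: 5; S2 reads c0=-1/256 → after 1×micro: 5 ⇒ (c0=-1/512, c1=5, c2=5)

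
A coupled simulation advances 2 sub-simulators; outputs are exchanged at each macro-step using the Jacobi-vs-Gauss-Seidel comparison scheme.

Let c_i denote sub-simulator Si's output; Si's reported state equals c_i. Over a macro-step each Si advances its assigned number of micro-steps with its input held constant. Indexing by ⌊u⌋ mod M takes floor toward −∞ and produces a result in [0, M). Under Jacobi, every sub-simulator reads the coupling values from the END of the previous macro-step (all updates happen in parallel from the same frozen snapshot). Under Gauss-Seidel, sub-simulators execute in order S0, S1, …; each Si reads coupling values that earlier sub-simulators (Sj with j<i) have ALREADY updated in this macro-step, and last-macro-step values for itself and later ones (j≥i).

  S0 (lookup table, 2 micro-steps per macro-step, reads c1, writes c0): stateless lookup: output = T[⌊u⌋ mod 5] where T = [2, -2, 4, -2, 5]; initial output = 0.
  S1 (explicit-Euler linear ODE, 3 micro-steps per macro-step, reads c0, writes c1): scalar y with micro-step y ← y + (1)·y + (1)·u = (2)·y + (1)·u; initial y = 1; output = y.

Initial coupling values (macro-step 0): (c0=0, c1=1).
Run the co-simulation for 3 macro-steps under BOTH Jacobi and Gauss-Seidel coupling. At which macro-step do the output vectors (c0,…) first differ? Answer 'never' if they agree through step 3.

first divergence at macro-step: 1

[Jacobi] macro 1: S0 reads c1=1 → after 2×micro: -2; S1 reads c0=0 → after 3×micro: 8 ⇒ (c0=-2, c1=8)
[Jacobi] macro 2: S0 reads c1=8 → after 2×micro: -2; S1 reads c0=-2 → after 3×micro: 50 ⇒ (c0=-2, c1=50)
[Jacobi] macro 3: S0 reads c1=50 → after 2×micro: 2; S1 reads c0=-2 → after 3×micro: 386 ⇒ (c0=2, c1=386)
[Gauss-Seidel] macro 1: S0 reads c1=1 → after 2×micro: -2; S1 reads c0=-2 → after 3×micro: -6 ⇒ (c0=-2, c1=-6)
[Gauss-Seidel] macro 2: S0 reads c1=-6 → after 2×micro: 5; S1 reads c0=5 → after 3×micro: -13 ⇒ (c0=5, c1=-13)
[Gauss-Seidel] macro 3: S0 reads c1=-13 → after 2×micro: 4; S1 reads c0=4 → after 3×micro: -76 ⇒ (c0=4, c1=-76)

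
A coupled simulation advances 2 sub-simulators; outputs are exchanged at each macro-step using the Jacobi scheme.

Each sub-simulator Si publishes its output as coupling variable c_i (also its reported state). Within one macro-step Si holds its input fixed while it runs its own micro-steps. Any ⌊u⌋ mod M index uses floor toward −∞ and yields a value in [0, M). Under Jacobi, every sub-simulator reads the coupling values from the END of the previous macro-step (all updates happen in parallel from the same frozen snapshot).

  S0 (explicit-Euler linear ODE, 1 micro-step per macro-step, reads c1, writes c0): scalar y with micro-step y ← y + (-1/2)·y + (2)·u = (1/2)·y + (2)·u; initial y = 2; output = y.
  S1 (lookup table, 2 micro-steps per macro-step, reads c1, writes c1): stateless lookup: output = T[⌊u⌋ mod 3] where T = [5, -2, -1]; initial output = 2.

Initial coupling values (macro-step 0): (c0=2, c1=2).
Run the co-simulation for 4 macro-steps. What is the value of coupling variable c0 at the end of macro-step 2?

c0 at macro-step 2 = 1/2

macro 1: S0 reads c1=2 → after 1×micro: 5; S1 reads c1=2 → after 2×micro: -1 ⇒ (c0=5, c1=-1)
macro 2: S0 reads c1=-1 → after 1×micro: 1/2; S1 reads c1=-1 → after 2×micro: -1 ⇒ (c0=1/2, c1=-1)
macro 3: S0 reads c1=-1 → after 1×micro: -7/4; S1 reads c1=-1 → after 2×micro: -1 ⇒ (c0=-7/4, c1=-1)
macro 4: S0 reads c1=-1 → after 1×micro: -23/8; S1 reads c1=-1 → after 2×micro: -1 ⇒ (c0=-23/8, c1=-1)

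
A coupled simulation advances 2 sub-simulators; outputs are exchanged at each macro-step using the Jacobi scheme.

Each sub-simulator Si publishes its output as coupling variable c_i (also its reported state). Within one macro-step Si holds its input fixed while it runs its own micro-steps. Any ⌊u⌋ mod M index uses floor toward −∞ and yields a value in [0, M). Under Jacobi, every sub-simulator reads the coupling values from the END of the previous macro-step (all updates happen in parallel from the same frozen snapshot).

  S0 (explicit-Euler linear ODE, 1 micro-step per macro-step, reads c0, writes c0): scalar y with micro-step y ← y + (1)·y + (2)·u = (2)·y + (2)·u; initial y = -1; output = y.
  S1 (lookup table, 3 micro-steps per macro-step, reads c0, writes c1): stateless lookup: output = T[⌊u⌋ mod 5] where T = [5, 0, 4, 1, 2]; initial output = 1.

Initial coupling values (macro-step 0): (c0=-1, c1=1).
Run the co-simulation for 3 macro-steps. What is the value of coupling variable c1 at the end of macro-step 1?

macro 1: S0 reads c0=-1 → after 1×micro: -4; S1 reads c0=-1 → after 3×micro: 2 ⇒ (c0=-4, c1=2)
macro 2: S0 reads c0=-4 → after 1×micro: -16; S1 reads c0=-4 → after 3×micro: 0 ⇒ (c0=-16, c1=0)
macro 3: S0 reads c0=-16 → after 1×micro: -64; S1 reads c0=-16 → after 3×micro: 2 ⇒ (c0=-64, c1=2)

c1 at macro-step 1 = 2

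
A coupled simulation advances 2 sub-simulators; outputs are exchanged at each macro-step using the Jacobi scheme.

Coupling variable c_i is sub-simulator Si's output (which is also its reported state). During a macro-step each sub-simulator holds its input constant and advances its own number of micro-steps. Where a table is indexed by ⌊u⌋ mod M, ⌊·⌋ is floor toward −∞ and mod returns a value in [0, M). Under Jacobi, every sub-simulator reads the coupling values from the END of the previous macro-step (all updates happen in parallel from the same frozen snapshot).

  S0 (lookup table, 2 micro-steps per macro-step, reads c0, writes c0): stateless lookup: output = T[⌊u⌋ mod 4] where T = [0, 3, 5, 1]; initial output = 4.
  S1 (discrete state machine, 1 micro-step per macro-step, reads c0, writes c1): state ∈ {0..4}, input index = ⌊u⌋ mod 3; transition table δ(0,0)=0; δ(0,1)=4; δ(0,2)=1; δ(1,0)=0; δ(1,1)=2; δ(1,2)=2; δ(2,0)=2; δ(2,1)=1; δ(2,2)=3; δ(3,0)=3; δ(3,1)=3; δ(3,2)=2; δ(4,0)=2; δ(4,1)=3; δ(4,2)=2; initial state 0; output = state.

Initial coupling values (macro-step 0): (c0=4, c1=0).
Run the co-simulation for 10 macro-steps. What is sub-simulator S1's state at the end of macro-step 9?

S1 state at macro-step 9 = 2

macro 1: S0 reads c0=4 → after 2×micro: 0; S1 reads c0=4 → after 1×micro: 4 ⇒ (c0=0, c1=4)
macro 2: S0 reads c0=0 → after 2×micro: 0; S1 reads c0=0 → after 1×micro: 2 ⇒ (c0=0, c1=2)
macro 3: S0 reads c0=0 → after 2×micro: 0; S1 reads c0=0 → after 1×micro: 2 ⇒ (c0=0, c1=2)
macro 4: S0 reads c0=0 → after 2×micro: 0; S1 reads c0=0 → after 1×micro: 2 ⇒ (c0=0, c1=2)
macro 5: S0 reads c0=0 → after 2×micro: 0; S1 reads c0=0 → after 1×micro: 2 ⇒ (c0=0, c1=2)
macro 6: S0 reads c0=0 → after 2×micro: 0; S1 reads c0=0 → after 1×micro: 2 ⇒ (c0=0, c1=2)
macro 7: S0 reads c0=0 → after 2×micro: 0; S1 reads c0=0 → after 1×micro: 2 ⇒ (c0=0, c1=2)
macro 8: S0 reads c0=0 → after 2×micro: 0; S1 reads c0=0 → after 1×micro: 2 ⇒ (c0=0, c1=2)
macro 9: S0 reads c0=0 → after 2×micro: 0; S1 reads c0=0 → after 1×micro: 2 ⇒ (c0=0, c1=2)
macro 10: S0 reads c0=0 → after 2×micro: 0; S1 reads c0=0 → after 1×micro: 2 ⇒ (c0=0, c1=2)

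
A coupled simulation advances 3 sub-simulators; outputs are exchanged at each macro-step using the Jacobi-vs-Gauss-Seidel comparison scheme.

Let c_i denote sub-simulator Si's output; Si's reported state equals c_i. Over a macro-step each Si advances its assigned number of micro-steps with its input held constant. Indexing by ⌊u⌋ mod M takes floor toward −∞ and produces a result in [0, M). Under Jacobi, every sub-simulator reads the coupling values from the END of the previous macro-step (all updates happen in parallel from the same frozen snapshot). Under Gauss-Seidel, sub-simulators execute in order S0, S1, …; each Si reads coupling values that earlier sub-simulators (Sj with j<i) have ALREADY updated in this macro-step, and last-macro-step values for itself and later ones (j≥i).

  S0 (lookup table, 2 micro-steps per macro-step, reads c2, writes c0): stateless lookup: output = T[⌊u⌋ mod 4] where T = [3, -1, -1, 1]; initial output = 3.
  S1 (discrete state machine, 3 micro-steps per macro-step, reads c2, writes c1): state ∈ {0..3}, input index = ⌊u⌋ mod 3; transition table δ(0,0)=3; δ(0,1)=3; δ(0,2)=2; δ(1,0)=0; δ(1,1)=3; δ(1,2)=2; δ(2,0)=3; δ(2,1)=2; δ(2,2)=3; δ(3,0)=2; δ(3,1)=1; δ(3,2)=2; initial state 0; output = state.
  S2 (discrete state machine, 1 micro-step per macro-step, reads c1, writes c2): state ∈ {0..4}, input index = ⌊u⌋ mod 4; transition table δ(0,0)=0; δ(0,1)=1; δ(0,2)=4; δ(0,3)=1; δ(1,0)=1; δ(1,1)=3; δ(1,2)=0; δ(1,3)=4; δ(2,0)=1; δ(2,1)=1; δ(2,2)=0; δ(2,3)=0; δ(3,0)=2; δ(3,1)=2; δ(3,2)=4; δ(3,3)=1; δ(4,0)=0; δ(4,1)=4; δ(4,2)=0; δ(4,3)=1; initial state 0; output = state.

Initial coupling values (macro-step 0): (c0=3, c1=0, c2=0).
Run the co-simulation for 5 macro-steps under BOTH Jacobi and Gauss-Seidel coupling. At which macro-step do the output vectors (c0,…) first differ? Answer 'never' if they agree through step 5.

[Jacobi] macro 1: S0 reads c2=0 → after 2×micro: 3; S1 reads c2=0 → after 3×micro: 3; S2 reads c1=0 → after 1×micro: 0 ⇒ (c0=3, c1=3, c2=0)
[Jacobi] macro 2: S0 reads c2=0 → after 2×micro: 3; S1 reads c2=0 → after 3×micro: 2; S2 reads c1=3 → after 1×micro: 1 ⇒ (c0=3, c1=2, c2=1)
[Jacobi] macro 3: S0 reads c2=1 → after 2×micro: -1; S1 reads c2=1 → after 3×micro: 2; S2 reads c1=2 → after 1×micro: 0 ⇒ (c0=-1, c1=2, c2=0)
[Jacobi] macro 4: S0 reads c2=0 → after 2×micro: 3; S1 reads c2=0 → after 3×micro: 3; S2 reads c1=2 → after 1×micro: 4 ⇒ (c0=3, c1=3, c2=4)
[Jacobi] macro 5: S0 reads c2=4 → after 2×micro: 3; S1 reads c2=4 → after 3×micro: 1; S2 reads c1=3 → after 1×micro: 1 ⇒ (c0=3, c1=1, c2=1)
[Gauss-Seidel] macro 1: S0 reads c2=0 → after 2×micro: 3; S1 reads c2=0 → after 3×micro: 3; S2 reads c1=3 → after 1×micro: 1 ⇒ (c0=3, c1=3, c2=1)
[Gauss-Seidel] macro 2: S0 reads c2=1 → after 2×micro: -1; S1 reads c2=1 → after 3×micro: 1; S2 reads c1=1 → after 1×micro: 3 ⇒ (c0=-1, c1=1, c2=3)
[Gauss-Seidel] macro 3: S0 reads c2=3 → after 2×micro: 1; S1 reads c2=3 → after 3×micro: 2; S2 reads c1=2 → after 1×micro: 4 ⇒ (c0=1, c1=2, c2=4)
[Gauss-Seidel] macro 4: S0 reads c2=4 → after 2×micro: 3; S1 reads c2=4 → after 3×micro: 2; S2 reads c1=2 → after 1×micro: 0 ⇒ (c0=3, c1=2, c2=0)
[Gauss-Seidel] macro 5: S0 reads c2=0 → after 2×micro: 3; S1 reads c2=0 → after 3×micro: 3; S2 reads c1=3 → after 1×micro: 1 ⇒ (c0=3, c1=3, c2=1)

first divergence at macro-step: 1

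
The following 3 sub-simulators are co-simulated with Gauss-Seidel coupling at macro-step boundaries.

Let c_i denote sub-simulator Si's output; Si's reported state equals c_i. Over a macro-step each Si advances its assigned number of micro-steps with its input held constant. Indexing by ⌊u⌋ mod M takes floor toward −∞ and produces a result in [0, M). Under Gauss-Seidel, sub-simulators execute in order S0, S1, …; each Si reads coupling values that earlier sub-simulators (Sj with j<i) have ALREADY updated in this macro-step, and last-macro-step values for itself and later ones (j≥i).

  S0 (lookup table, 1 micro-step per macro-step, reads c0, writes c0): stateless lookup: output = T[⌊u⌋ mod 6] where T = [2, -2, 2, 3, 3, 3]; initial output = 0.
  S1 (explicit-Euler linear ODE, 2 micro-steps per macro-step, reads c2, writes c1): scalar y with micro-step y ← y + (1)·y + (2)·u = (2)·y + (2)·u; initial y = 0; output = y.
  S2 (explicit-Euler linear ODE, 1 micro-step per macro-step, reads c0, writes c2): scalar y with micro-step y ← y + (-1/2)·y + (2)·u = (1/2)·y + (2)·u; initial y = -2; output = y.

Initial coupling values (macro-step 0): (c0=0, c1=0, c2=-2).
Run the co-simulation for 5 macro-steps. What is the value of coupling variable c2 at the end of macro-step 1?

c2 at macro-step 1 = 3

macro 1: S0 reads c0=0 → after 1×micro: 2; S1 reads c2=-2 → after 2×micro: -12; S2 reads c0=2 → after 1×micro: 3 ⇒ (c0=2, c1=-12, c2=3)
macro 2: S0 reads c0=2 → after 1×micro: 2; S1 reads c2=3 → after 2×micro: -30; S2 reads c0=2 → after 1×micro: 11/2 ⇒ (c0=2, c1=-30, c2=11/2)
macro 3: S0 reads c0=2 → after 1×micro: 2; S1 reads c2=11/2 → after 2×micro: -87; S2 reads c0=2 → after 1×micro: 27/4 ⇒ (c0=2, c1=-87, c2=27/4)
macro 4: S0 reads c0=2 → after 1×micro: 2; S1 reads c2=27/4 → after 2×micro: -615/2; S2 reads c0=2 → after 1×micro: 59/8 ⇒ (c0=2, c1=-615/2, c2=59/8)
macro 5: S0 reads c0=2 → after 1×micro: 2; S1 reads c2=59/8 → after 2×micro: -4743/4; S2 reads c0=2 → after 1×micro: 123/16 ⇒ (c0=2, c1=-4743/4, c2=123/16)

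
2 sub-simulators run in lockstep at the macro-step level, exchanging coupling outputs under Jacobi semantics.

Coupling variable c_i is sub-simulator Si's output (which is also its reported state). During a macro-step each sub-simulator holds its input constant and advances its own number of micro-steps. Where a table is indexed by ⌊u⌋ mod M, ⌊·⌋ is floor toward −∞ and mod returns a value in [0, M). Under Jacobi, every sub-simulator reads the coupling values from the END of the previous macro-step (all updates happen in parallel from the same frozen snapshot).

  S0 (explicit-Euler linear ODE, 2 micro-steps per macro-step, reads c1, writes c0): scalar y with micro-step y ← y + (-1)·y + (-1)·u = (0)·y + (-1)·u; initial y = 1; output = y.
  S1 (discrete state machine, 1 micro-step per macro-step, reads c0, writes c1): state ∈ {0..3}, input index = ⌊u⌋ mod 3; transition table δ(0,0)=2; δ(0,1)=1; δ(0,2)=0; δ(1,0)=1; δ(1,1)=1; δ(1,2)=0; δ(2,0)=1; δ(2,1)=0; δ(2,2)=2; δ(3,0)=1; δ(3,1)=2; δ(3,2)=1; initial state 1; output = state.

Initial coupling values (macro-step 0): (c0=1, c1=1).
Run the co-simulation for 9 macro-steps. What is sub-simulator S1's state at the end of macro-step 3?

S1 state at macro-step 3 = 0

macro 1: S0 reads c1=1 → after 2×micro: -1; S1 reads c0=1 → after 1×micro: 1 ⇒ (c0=-1, c1=1)
macro 2: S0 reads c1=1 → after 2×micro: -1; S1 reads c0=-1 → after 1×micro: 0 ⇒ (c0=-1, c1=0)
macro 3: S0 reads c1=0 → after 2×micro: 0; S1 reads c0=-1 → after 1×micro: 0 ⇒ (c0=0, c1=0)
macro 4: S0 reads c1=0 → after 2×micro: 0; S1 reads c0=0 → after 1×micro: 2 ⇒ (c0=0, c1=2)
macro 5: S0 reads c1=2 → after 2×micro: -2; S1 reads c0=0 → after 1×micro: 1 ⇒ (c0=-2, c1=1)
macro 6: S0 reads c1=1 → after 2×micro: -1; S1 reads c0=-2 → after 1×micro: 1 ⇒ (c0=-1, c1=1)
macro 7: S0 reads c1=1 → after 2×micro: -1; S1 reads c0=-1 → after 1×micro: 0 ⇒ (c0=-1, c1=0)
macro 8: S0 reads c1=0 → after 2×micro: 0; S1 reads c0=-1 → after 1×micro: 0 ⇒ (c0=0, c1=0)
macro 9: S0 reads c1=0 → after 2×micro: 0; S1 reads c0=0 → after 1×micro: 2 ⇒ (c0=0, c1=2)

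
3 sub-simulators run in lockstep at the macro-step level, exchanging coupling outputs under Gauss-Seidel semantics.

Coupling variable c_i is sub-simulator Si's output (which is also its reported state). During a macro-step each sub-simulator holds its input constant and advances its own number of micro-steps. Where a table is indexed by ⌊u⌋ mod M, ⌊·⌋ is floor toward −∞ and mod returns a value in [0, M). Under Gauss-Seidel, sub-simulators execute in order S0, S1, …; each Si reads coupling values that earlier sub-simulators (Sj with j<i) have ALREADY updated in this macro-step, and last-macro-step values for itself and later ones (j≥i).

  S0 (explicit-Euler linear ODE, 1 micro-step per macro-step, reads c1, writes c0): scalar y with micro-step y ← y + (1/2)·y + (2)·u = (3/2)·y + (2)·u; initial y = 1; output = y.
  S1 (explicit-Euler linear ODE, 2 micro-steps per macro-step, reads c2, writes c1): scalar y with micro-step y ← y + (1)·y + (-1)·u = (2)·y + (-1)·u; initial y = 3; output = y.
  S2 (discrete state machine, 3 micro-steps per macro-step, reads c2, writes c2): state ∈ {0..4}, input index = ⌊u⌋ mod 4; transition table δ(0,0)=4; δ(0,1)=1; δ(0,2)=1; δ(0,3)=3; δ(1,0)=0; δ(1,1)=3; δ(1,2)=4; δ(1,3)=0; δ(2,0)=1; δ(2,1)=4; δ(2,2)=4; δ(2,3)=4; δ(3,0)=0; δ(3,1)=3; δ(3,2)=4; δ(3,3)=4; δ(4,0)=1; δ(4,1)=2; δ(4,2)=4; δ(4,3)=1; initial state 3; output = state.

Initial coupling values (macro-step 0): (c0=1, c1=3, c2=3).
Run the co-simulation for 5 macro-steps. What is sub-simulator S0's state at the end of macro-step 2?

macro 1: S0 reads c1=3 → after 1×micro: 15/2; S1 reads c2=3 → after 2×micro: 3; S2 reads c2=3 → after 3×micro: 0 ⇒ (c0=15/2, c1=3, c2=0)
macro 2: S0 reads c1=3 → after 1×micro: 69/4; S1 reads c2=0 → after 2×micro: 12; S2 reads c2=0 → after 3×micro: 0 ⇒ (c0=69/4, c1=12, c2=0)
macro 3: S0 reads c1=12 → after 1×micro: 399/8; S1 reads c2=0 → after 2×micro: 48; S2 reads c2=0 → after 3×micro: 0 ⇒ (c0=399/8, c1=48, c2=0)
macro 4: S0 reads c1=48 → after 1×micro: 2733/16; S1 reads c2=0 → after 2×micro: 192; S2 reads c2=0 → after 3×micro: 0 ⇒ (c0=2733/16, c1=192, c2=0)
macro 5: S0 reads c1=192 → after 1×micro: 20487/32; S1 reads c2=0 → after 2×micro: 768; S2 reads c2=0 → after 3×micro: 0 ⇒ (c0=20487/32, c1=768, c2=0)

S0 state at macro-step 2 = 69/4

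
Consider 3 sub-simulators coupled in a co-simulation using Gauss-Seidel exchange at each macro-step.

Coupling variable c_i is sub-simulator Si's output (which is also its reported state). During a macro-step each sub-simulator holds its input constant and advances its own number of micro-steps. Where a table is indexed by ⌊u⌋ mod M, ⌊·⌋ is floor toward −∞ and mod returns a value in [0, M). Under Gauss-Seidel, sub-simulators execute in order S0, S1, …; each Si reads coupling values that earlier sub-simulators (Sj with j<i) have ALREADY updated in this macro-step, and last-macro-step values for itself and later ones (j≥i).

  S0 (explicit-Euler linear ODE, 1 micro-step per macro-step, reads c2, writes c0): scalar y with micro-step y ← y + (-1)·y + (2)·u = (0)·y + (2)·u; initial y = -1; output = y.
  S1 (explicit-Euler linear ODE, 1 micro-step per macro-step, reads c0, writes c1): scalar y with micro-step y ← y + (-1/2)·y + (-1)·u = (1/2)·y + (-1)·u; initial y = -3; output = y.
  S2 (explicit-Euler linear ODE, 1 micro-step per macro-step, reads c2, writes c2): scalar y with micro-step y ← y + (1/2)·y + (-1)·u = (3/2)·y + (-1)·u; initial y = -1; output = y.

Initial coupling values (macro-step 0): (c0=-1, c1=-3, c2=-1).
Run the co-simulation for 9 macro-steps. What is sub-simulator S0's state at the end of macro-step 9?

macro 1: S0 reads c2=-1 → after 1×micro: -2; S1 reads c0=-2 → after 1×micro: 1/2; S2 reads c2=-1 → after 1×micro: -1/2 ⇒ (c0=-2, c1=1/2, c2=-1/2)
macro 2: S0 reads c2=-1/2 → after 1×micro: -1; S1 reads c0=-1 → after 1×micro: 5/4; S2 reads c2=-1/2 → after 1×micro: -1/4 ⇒ (c0=-1, c1=5/4, c2=-1/4)
macro 3: S0 reads c2=-1/4 → after 1×micro: -1/2; S1 reads c0=-1/2 → after 1×micro: 9/8; S2 reads c2=-1/4 → after 1×micro: -1/8 ⇒ (c0=-1/2, c1=9/8, c2=-1/8)
macro 4: S0 reads c2=-1/8 → after 1×micro: -1/4; S1 reads c0=-1/4 → after 1×micro: 13/16; S2 reads c2=-1/8 → after 1×micro: -1/16 ⇒ (c0=-1/4, c1=13/16, c2=-1/16)
macro 5: S0 reads c2=-1/16 → after 1×micro: -1/8; S1 reads c0=-1/8 → after 1×micro: 17/32; S2 reads c2=-1/16 → after 1×micro: -1/32 ⇒ (c0=-1/8, c1=17/32, c2=-1/32)
macro 6: S0 reads c2=-1/32 → after 1×micro: -1/16; S1 reads c0=-1/16 → after 1×micro: 21/64; S2 reads c2=-1/32 → after 1×micro: -1/64 ⇒ (c0=-1/16, c1=21/64, c2=-1/64)
macro 7: S0 reads c2=-1/64 → after 1×micro: -1/32; S1 reads c0=-1/32 → after 1×micro: 25/128; S2 reads c2=-1/64 → after 1×micro: -1/128 ⇒ (c0=-1/32, c1=25/128, c2=-1/128)
macro 8: S0 reads c2=-1/128 → after 1×micro: -1/64; S1 reads c0=-1/64 → after 1×micro: 29/256; S2 reads c2=-1/128 → after 1×micro: -1/256 ⇒ (c0=-1/64, c1=29/256, c2=-1/256)
macro 9: S0 reads c2=-1/256 → after 1×micro: -1/128; S1 reads c0=-1/128 → after 1×micro: 33/512; S2 reads c2=-1/256 → after 1×micro: -1/512 ⇒ (c0=-1/128, c1=33/512, c2=-1/512)

S0 state at macro-step 9 = -1/128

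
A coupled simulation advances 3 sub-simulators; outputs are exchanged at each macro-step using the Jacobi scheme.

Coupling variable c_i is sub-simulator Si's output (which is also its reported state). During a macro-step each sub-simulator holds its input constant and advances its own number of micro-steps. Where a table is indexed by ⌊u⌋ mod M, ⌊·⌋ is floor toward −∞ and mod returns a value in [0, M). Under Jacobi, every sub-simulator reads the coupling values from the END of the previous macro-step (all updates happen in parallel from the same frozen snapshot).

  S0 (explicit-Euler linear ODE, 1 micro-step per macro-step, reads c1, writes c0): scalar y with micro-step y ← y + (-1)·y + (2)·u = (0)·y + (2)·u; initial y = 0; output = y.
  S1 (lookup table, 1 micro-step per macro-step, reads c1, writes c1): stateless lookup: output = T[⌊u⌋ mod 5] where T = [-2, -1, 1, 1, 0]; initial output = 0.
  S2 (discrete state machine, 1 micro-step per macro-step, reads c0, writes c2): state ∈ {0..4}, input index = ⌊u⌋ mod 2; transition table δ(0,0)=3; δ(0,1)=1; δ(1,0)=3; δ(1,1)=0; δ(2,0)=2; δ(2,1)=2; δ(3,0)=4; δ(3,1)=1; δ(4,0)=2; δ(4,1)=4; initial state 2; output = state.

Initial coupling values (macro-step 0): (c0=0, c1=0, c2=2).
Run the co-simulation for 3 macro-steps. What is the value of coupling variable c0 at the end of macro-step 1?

c0 at macro-step 1 = 0

macro 1: S0 reads c1=0 → after 1×micro: 0; S1 reads c1=0 → after 1×micro: -2; S2 reads c0=0 → after 1×micro: 2 ⇒ (c0=0, c1=-2, c2=2)
macro 2: S0 reads c1=-2 → after 1×micro: -4; S1 reads c1=-2 → after 1×micro: 1; S2 reads c0=0 → after 1×micro: 2 ⇒ (c0=-4, c1=1, c2=2)
macro 3: S0 reads c1=1 → after 1×micro: 2; S1 reads c1=1 → after 1×micro: -1; S2 reads c0=-4 → after 1×micro: 2 ⇒ (c0=2, c1=-1, c2=2)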